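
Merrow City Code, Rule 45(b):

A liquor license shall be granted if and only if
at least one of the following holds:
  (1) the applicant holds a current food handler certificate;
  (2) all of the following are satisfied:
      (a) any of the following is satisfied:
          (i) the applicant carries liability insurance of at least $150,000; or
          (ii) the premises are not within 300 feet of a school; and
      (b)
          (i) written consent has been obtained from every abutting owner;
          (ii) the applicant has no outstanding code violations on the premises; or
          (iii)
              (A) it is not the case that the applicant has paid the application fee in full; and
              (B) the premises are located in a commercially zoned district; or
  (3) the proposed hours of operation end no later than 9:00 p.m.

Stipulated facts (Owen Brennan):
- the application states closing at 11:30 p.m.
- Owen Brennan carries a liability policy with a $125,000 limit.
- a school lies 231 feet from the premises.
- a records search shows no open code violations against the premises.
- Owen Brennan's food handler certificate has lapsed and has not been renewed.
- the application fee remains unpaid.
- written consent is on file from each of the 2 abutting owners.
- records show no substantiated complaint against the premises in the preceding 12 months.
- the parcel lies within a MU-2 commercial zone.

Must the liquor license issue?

No — denied.

(1) food handler cert. — not met.
(i) insurance ≥ $150,000 — not satisfied.
(ii) ≥300 ft from school — not satisfied.
(a): F OR F → false.
(i) all abutters consent — holds.
(ii) no code violations — holds.
(A) not (fee paid) — satisfied.
(B) commercially zoned — holds.
(iii): T AND T → true.
(b) = T OR T OR T = true.
(2) = F AND T = false.
(3) closes by 9 p.m. — not met.
So Overall is not satisfied (F OR F OR F).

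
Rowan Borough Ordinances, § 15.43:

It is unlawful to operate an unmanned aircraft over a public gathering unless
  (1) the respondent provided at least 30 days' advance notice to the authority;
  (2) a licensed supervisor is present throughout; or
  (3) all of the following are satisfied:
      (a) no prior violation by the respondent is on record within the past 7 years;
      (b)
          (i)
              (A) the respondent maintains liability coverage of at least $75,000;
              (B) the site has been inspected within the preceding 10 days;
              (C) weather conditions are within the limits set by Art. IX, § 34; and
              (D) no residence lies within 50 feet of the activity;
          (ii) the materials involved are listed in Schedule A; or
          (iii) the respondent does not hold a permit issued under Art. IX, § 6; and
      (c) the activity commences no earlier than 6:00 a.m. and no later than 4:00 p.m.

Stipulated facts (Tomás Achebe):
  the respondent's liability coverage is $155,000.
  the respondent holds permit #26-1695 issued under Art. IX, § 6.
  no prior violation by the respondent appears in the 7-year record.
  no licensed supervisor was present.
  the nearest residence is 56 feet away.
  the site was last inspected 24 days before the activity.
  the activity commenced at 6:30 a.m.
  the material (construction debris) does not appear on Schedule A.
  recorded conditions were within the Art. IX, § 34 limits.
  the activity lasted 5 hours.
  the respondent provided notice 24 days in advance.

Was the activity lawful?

(1) ≥30 days' notice — not satisfied.
(2) supervisor present — not met.
(a) no prior violation — met.
(A) coverage ≥ $75,000 — satisfied.
(B) site inspected — fails.
(C) weather ok — holds.
(D) no residence in 50 ft — met.
(i) = T AND F AND T AND T = false.
(ii) Schedule A material — not met.
(iii) not (holds permit) — not met.
(b) = F OR F OR F = false.
(c) start within hours — holds.
(3): T AND F AND T → false.
Overall = F OR F OR F = false.

No — unlawful.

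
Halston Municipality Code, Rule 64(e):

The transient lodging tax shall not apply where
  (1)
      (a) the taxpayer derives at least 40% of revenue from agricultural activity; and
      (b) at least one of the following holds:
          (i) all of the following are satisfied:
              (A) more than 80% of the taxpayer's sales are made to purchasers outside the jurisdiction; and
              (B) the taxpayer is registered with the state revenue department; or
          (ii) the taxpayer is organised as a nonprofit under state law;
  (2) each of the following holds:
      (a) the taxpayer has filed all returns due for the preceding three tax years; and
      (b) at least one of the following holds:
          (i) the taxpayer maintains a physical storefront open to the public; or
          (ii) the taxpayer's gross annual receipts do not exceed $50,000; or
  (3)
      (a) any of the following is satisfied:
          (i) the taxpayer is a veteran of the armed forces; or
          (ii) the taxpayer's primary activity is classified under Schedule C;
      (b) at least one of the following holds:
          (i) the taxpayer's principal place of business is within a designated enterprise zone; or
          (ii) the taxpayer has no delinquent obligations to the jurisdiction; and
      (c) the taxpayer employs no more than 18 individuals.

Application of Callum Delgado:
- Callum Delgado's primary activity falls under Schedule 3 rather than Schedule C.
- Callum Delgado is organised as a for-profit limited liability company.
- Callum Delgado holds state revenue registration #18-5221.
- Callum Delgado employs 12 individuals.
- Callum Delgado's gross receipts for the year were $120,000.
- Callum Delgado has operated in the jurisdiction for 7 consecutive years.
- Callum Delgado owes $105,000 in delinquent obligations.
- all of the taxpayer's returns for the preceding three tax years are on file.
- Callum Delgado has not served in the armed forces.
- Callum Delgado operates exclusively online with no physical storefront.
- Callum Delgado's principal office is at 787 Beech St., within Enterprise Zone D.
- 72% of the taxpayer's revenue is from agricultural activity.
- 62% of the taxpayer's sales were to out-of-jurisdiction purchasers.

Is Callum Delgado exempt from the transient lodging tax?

(a) ≥40% agricultural — met.
(A) >80% out-of-jur. sales — not satisfied.
(B) state-registered — met.
(i): F AND T → false.
(ii) nonprofit — not satisfied.
(b) = F OR F = false.
(1) = T AND F = false.
(a) returns current — holds.
(i) has storefront — fails.
(ii) receipts ≤ $50,000 — not met.
So (b) is not satisfied (F OR F).
(2): T AND F → false.
(i) veteran — fails.
(ii) Schedule C activity — not satisfied.
(a) = F OR F = false.
(i) in enterprise zone — met.
(ii) no delinquency — fails.
(b): T OR F → true.
(c) ≤ 18 employees — met.
So (3) is not satisfied (F AND T AND T).
So Overall is not satisfied (F OR F OR F).

No — not exempt.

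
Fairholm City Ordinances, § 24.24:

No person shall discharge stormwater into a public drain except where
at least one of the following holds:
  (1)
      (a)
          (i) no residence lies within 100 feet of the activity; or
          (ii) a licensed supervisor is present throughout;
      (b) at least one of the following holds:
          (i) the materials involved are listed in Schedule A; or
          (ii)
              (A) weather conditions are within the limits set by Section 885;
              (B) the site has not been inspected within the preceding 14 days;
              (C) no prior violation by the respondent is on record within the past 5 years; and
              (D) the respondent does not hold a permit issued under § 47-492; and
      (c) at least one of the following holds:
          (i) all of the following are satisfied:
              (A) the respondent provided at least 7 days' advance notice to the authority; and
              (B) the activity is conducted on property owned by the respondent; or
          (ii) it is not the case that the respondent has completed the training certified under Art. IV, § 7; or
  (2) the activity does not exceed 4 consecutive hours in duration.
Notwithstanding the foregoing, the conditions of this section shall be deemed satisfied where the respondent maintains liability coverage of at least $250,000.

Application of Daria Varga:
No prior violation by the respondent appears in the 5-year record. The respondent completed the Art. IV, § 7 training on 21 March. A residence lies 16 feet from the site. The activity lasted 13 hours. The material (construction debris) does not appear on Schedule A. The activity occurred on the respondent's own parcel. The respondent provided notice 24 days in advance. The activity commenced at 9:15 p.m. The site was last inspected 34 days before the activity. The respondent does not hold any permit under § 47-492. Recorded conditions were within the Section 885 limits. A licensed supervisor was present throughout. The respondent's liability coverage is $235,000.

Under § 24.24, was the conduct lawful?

Yes — lawful.

(i) no residence in 100 ft — not met.
(ii) supervisor present — satisfied.
So (a) is satisfied (F OR T).
(i) Schedule A material — fails.
(A) weather ok — satisfied.
(B) not (site inspected) — holds.
(C) no prior violation — satisfied.
(D) not (holds permit) — holds.
(ii): T AND T AND T AND T → true.
So (b) is satisfied (F OR T).
(A) ≥7 days' notice — holds.
(B) own property — holds.
(i): T AND T → true.
(ii) not (training certified) — fails.
(c): T OR F → true.
(1) = T AND T AND T = true.
(2) ≤ 4 hrs duration — not satisfied.
Overall: T OR F → true.
Exception (coverage ≥ $250,000) — not satisfied.
Result: main true OR exception false → true.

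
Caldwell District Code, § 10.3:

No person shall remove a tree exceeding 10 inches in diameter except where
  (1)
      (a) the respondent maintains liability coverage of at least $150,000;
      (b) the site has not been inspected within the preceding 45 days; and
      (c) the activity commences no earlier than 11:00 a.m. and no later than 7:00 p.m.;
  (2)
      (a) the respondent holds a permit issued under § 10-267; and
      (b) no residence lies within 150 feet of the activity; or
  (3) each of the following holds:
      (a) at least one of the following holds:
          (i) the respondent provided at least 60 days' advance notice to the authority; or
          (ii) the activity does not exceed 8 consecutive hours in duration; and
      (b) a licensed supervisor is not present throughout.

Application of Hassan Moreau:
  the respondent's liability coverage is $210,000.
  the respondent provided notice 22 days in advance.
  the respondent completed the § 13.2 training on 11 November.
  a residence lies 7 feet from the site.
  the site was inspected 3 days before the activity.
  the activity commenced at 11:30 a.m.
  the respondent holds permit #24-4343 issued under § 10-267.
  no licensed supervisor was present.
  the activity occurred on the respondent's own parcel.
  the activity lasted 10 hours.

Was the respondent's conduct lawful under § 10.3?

(a) coverage ≥ $150,000 — satisfied.
(b) not (site inspected) — fails.
(c) start within hours — met.
(1) = T AND F AND T = false.
(a) holds permit — satisfied.
(b) no residence in 150 ft — fails.
(2) = T AND F = false.
(i) ≥60 days' notice — not satisfied.
(ii) ≤ 8 hrs duration — not met.
(a): F OR F → false.
(b) not (supervisor present) — met.
(3): F AND T → false.
So Overall is not satisfied (F OR F OR F).

No — unlawful.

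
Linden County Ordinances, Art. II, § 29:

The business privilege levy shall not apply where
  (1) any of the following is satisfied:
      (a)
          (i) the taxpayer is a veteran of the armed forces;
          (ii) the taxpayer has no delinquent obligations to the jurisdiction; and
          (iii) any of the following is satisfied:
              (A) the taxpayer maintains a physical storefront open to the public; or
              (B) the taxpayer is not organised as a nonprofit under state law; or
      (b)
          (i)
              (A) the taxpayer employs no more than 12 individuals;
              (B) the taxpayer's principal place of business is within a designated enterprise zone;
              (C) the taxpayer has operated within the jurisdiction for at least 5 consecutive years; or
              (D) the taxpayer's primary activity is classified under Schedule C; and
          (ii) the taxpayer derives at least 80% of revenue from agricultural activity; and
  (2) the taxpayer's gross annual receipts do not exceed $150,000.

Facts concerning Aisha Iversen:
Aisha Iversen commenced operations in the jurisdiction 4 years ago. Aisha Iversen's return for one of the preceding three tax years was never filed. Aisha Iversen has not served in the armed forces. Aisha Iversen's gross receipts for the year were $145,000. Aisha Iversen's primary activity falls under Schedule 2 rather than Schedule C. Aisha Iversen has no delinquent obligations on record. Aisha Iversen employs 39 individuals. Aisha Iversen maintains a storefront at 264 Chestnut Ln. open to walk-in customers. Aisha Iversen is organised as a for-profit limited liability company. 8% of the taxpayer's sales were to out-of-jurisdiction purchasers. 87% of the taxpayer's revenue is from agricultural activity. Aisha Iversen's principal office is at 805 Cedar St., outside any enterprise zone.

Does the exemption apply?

No — not exempt.

(i) veteran — not met.
(ii) no delinquency — met.
(A) has storefront — satisfied.
(B) not (nonprofit) — satisfied.
(iii) = T OR T = true.
(a) = F AND T AND T = false.
(A) ≤ 12 employees — not satisfied.
(B) in enterprise zone — not satisfied.
(C) ≥ 5 yrs in jurisdiction — not satisfied.
(D) Schedule C activity — not met.
(i) = F OR F OR F OR F = false.
(ii) ≥80% agricultural — satisfied.
So (b) is not satisfied (F AND T).
(1): F OR F → false.
(2) receipts ≤ $150,000 — met.
Overall: F AND T → false.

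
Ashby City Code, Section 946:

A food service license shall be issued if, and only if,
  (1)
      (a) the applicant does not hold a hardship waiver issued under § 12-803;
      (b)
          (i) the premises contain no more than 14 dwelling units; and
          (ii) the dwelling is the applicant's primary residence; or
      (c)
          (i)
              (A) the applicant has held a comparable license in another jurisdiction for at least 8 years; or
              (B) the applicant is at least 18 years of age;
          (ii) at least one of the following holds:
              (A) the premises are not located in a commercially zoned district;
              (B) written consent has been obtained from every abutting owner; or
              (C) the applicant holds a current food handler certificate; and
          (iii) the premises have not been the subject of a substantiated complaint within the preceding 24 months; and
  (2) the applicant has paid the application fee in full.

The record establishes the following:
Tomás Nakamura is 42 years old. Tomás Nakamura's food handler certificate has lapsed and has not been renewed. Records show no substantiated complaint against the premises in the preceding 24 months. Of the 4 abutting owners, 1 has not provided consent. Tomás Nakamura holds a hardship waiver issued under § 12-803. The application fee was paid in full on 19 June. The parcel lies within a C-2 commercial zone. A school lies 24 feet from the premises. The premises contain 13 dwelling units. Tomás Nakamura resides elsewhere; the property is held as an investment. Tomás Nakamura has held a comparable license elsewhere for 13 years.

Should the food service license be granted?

(a) not (hardship waiver) — fails.
(i) ≤ 14 units — met.
(ii) primary residence — not satisfied.
So (b) is not satisfied (T AND F).
(A) prior license ≥ 8 yr — satisfied.
(B) age ≥ 18 — satisfied.
(i) = T OR T = true.
(A) not (commercially zoned) — not satisfied.
(B) all abutters consent — not met.
(C) food handler cert. — not met.
(ii): F OR F OR F → false.
(iii) no complaint in 24 mo. — met.
(c) = T AND F AND T = false.
So (1) is not satisfied (F OR F OR F).
(2) fee paid — satisfied.
So Overall is not satisfied (F AND T).

No — denied.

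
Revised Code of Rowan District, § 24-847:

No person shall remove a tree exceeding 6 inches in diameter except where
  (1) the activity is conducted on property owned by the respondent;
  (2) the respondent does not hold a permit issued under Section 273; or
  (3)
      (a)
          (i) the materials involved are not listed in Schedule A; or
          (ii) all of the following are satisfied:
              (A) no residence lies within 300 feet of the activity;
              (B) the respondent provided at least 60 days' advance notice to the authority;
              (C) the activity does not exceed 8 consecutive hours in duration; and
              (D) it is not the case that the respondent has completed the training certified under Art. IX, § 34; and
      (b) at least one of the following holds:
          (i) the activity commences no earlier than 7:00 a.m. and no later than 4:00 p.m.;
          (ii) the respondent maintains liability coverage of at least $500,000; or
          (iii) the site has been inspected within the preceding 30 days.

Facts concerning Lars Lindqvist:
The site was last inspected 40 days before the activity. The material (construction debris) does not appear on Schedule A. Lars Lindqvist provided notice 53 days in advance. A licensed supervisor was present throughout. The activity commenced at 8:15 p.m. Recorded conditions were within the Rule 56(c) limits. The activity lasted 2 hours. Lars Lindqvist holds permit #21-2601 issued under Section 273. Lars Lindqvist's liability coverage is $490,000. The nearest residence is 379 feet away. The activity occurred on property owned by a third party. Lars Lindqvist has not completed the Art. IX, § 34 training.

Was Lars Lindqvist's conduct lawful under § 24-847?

(1) own property — fails.
(2) not (holds permit) — not satisfied.
(i) not (Schedule A material) — met.
(A) no residence in 300 ft — met.
(B) ≥60 days' notice — not satisfied.
(C) ≤ 8 hrs duration — holds.
(D) not (training certified) — met.
So (ii) is not satisfied (T AND F AND T AND T).
So (a) is satisfied (T OR F).
(i) start within hours — not met.
(ii) coverage ≥ $500,000 — not met.
(iii) site inspected — fails.
So (b) is not satisfied (F OR F OR F).
So (3) is not satisfied (T AND F).
So Overall is not satisfied (F OR F OR F).

No — unlawful.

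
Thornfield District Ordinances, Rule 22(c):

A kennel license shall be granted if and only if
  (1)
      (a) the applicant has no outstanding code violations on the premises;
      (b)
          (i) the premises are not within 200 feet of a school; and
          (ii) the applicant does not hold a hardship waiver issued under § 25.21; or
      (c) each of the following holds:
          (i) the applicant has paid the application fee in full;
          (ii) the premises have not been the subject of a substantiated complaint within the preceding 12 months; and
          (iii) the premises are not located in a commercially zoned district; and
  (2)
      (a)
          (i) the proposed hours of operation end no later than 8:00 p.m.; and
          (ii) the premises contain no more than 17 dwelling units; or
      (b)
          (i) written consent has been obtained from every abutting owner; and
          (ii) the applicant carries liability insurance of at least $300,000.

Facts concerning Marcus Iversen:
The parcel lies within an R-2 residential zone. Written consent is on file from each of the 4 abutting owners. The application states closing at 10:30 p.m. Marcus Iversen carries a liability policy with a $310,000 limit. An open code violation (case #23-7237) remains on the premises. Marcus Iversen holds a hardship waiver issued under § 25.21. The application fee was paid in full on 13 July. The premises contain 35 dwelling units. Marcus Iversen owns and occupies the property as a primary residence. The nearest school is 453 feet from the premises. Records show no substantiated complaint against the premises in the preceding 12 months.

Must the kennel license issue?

(a) no code violations — not satisfied.
(i) ≥200 ft from school — holds.
(ii) not (hardship waiver) — fails.
(b): T AND F → false.
(i) fee paid — holds.
(ii) no complaint in 12 mo. — satisfied.
(iii) not (commercially zoned) — met.
(c): T AND T AND T → true.
(1): F OR F OR T → true.
(i) closes by 8 p.m. — not met.
(ii) ≤ 17 units — not satisfied.
(a): F AND F → false.
(i) all abutters consent — holds.
(ii) insurance ≥ $300,000 — met.
(b) = T AND T = true.
(2): F OR T → true.
Overall = T AND T = true.

Yes — granted.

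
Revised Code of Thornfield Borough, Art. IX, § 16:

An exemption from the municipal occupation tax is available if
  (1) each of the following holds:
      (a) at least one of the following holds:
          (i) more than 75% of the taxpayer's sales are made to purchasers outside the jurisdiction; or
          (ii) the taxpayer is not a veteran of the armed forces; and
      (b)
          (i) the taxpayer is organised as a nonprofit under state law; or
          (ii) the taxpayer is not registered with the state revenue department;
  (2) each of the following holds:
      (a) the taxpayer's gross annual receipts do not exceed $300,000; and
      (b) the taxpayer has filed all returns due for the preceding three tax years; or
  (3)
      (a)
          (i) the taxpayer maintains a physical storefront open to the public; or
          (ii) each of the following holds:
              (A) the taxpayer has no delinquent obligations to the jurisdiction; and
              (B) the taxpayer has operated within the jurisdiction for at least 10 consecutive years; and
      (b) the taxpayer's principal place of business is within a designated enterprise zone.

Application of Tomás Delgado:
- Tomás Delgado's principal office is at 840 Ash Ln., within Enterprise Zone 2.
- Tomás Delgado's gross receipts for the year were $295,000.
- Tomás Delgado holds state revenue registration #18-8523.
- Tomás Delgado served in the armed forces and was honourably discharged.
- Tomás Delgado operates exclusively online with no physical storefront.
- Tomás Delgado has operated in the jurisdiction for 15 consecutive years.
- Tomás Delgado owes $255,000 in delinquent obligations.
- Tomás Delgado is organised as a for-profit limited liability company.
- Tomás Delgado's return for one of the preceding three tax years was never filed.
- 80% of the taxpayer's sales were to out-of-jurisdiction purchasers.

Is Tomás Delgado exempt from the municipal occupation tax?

No — not exempt.

(i) >75% out-of-jur. sales — met.
(ii) not (veteran) — fails.
(a): T OR F → true.
(i) nonprofit — not satisfied.
(ii) not (state-registered) — not met.
So (b) is not satisfied (F OR F).
(1) = T AND F = false.
(a) receipts ≤ $300,000 — satisfied.
(b) returns current — not satisfied.
(2): T AND F → false.
(i) has storefront — not met.
(A) no delinquency — not satisfied.
(B) ≥ 10 yrs in jurisdiction — holds.
(ii): F AND T → false.
(a): F OR F → false.
(b) in enterprise zone — satisfied.
(3): F AND T → false.
So Overall is not satisfied (F OR F OR F).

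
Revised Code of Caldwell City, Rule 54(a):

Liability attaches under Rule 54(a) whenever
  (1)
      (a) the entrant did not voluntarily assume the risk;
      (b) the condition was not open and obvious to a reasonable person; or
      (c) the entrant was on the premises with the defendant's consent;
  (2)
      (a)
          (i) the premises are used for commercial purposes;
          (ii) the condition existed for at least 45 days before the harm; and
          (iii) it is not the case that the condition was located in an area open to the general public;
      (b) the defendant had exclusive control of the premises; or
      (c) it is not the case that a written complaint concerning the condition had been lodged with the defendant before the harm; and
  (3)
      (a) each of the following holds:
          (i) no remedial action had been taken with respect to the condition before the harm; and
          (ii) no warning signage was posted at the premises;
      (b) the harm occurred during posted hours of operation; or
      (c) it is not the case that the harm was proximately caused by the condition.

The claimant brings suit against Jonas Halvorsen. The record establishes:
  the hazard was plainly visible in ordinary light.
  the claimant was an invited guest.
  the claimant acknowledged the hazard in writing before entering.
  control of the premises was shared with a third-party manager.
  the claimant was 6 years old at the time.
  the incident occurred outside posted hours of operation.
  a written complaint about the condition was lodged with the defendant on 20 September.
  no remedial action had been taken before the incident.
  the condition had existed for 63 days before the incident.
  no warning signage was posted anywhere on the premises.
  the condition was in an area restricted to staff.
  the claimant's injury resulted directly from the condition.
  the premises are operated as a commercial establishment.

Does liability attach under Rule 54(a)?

Yes — liable.

(a) no assumed risk — fails.
(b) not open/obvious — not satisfied.
(c) consent to enter — holds.
(1) = F OR F OR T = true.
(i) commercial use — satisfied.
(ii) condition ≥45 days old — holds.
(iii) not (public area) — met.
(a) = T AND T AND T = true.
(b) exclusive control — not satisfied.
(c) not (complaint lodged) — not met.
So (2) is satisfied (T OR F OR F).
(i) no remedial action — met.
(ii) no signage posted — holds.
(a): T AND T → true.
(b) during posted hours — not met.
(c) not (proximate cause) — fails.
(3): T OR F OR F → true.
So Overall is satisfied (T AND T AND T).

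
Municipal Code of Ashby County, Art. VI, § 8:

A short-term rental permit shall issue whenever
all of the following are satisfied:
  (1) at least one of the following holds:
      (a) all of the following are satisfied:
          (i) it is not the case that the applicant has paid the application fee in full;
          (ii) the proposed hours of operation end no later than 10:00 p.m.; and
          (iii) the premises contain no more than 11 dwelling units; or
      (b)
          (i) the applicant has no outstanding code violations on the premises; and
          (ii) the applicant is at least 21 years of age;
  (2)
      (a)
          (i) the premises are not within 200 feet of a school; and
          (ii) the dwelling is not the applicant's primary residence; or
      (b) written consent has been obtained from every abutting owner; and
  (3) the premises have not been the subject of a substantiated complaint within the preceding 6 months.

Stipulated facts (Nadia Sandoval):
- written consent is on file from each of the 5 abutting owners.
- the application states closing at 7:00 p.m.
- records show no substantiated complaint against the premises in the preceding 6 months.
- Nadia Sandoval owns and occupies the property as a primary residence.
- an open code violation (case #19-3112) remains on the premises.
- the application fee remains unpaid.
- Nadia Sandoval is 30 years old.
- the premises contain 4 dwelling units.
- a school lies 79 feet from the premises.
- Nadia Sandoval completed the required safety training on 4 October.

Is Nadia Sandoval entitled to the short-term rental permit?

(i) not (fee paid) — met.
(ii) closes by 10 p.m. — met.
(iii) ≤ 11 units — met.
(a): T AND T AND T → true.
(i) no code violations — not satisfied.
(ii) age ≥ 21 — satisfied.
(b): F AND T → false.
(1) = T OR F = true.
(i) ≥200 ft from school — fails.
(ii) not (primary residence) — not met.
(a) = F AND F = false.
(b) all abutters consent — met.
So (2) is satisfied (F OR T).
(3) no complaint in 6 mo. — met.
Overall: T AND T AND T → true.

Yes — granted.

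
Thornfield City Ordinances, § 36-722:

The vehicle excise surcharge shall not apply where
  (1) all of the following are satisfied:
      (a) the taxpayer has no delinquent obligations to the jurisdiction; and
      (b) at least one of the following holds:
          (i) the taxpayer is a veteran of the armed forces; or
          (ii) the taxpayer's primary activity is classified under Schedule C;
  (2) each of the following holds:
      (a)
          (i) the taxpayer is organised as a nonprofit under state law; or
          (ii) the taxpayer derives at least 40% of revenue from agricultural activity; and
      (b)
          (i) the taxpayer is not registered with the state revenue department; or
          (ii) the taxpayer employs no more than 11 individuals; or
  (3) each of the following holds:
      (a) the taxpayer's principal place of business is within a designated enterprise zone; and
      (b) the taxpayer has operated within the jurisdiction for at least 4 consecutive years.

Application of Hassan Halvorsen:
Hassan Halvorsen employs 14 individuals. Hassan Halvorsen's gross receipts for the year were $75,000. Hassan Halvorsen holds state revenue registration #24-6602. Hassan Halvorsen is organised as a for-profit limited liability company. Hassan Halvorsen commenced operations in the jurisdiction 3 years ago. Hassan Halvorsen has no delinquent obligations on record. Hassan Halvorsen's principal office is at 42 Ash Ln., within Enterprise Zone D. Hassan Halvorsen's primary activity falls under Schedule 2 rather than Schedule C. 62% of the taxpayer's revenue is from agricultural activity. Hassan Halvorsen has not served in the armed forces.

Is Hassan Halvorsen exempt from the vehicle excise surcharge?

(a) no delinquency — met.
(i) veteran — not satisfied.
(ii) Schedule C activity — not met.
(b): F OR F → false.
(1) = T AND F = false.
(i) nonprofit — not satisfied.
(ii) ≥40% agricultural — met.
So (a) is satisfied (F OR T).
(i) not (state-registered) — fails.
(ii) ≤ 11 employees — not met.
So (b) is not satisfied (F OR F).
(2) = T AND F = false.
(a) in enterprise zone — satisfied.
(b) ≥ 4 yrs in jurisdiction — not satisfied.
(3): T AND F → false.
So Overall is not satisfied (F OR F OR F).

No — not exempt.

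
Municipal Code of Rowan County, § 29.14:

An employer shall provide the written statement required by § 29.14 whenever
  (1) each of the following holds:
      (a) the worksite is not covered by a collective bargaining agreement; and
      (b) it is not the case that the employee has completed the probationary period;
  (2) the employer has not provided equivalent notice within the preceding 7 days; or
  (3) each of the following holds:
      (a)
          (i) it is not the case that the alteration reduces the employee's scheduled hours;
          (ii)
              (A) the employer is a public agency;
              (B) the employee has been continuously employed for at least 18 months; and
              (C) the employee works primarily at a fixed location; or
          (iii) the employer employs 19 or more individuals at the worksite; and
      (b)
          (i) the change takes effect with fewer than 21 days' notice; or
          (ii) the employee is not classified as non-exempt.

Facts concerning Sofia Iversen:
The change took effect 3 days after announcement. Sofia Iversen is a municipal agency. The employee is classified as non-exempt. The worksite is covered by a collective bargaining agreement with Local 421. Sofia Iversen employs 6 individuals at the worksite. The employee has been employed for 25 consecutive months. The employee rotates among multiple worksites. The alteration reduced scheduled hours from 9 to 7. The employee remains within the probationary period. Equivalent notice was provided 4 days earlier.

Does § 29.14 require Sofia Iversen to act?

(a) no CBA — not met.
(b) not (past probation) — satisfied.
(1) = F AND T = false.
(2) no recent notice — not met.
(i) not (hours reduced) — not met.
(A) public agency — met.
(B) tenure ≥ 18 mo. — holds.
(C) fixed location — not met.
(ii): T AND T AND F → false.
(iii) ≥ 19 at site — not satisfied.
So (a) is not satisfied (F OR F OR F).
(i) < 21 days' notice — holds.
(ii) not (non-exempt) — not satisfied.
(b): T OR F → true.
(3): F AND T → false.
So Overall is not satisfied (F OR F OR F).

No — not required.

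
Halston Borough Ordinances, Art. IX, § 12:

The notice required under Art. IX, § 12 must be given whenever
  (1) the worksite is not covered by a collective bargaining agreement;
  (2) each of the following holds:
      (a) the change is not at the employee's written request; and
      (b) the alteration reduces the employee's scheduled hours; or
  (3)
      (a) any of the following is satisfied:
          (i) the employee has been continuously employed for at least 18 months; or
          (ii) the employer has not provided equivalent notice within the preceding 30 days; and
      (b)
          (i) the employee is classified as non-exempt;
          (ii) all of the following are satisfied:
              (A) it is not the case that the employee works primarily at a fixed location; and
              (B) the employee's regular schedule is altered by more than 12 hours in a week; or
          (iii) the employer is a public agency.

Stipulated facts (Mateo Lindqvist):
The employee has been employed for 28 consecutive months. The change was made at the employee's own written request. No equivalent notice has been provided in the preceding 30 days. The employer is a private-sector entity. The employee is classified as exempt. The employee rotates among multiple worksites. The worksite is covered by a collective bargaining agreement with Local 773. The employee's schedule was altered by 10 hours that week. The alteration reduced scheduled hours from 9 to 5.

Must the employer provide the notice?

No — not required.

(1) no CBA — not met.
(a) not employee-requested — not satisfied.
(b) hours reduced — met.
So (2) is not satisfied (F AND T).
(i) tenure ≥ 18 mo. — holds.
(ii) no recent notice — met.
(a) = T OR T = true.
(i) non-exempt — fails.
(A) not (fixed location) — holds.
(B) schedule shift > 12h — fails.
(ii) = T AND F = false.
(iii) public agency — not satisfied.
(b): F OR F OR F → false.
(3): T AND F → false.
Overall = F OR F OR F = false.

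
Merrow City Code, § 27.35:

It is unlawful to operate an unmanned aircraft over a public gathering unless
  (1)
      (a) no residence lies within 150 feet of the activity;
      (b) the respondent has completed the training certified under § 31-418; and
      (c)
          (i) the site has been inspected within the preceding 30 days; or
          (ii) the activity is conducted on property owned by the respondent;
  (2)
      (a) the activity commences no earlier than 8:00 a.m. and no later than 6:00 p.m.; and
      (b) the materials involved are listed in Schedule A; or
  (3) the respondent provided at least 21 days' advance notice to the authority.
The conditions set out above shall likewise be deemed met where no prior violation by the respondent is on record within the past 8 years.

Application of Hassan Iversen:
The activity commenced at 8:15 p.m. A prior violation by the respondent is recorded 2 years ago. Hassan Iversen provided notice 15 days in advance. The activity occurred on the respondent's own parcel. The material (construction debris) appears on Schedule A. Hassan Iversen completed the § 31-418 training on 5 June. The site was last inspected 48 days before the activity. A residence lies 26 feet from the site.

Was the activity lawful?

No — unlawful.

(a) no residence in 150 ft — not satisfied.
(b) training certified — satisfied.
(i) site inspected — not satisfied.
(ii) own property — met.
(c) = F OR T = true.
(1): F AND T AND T → false.
(a) start within hours — not met.
(b) Schedule A material — satisfied.
(2) = F AND T = false.
(3) ≥21 days' notice — fails.
So Overall is not satisfied (F OR F OR F).
Exception (no prior violation) — not satisfied.
Result: main false OR exception false → false.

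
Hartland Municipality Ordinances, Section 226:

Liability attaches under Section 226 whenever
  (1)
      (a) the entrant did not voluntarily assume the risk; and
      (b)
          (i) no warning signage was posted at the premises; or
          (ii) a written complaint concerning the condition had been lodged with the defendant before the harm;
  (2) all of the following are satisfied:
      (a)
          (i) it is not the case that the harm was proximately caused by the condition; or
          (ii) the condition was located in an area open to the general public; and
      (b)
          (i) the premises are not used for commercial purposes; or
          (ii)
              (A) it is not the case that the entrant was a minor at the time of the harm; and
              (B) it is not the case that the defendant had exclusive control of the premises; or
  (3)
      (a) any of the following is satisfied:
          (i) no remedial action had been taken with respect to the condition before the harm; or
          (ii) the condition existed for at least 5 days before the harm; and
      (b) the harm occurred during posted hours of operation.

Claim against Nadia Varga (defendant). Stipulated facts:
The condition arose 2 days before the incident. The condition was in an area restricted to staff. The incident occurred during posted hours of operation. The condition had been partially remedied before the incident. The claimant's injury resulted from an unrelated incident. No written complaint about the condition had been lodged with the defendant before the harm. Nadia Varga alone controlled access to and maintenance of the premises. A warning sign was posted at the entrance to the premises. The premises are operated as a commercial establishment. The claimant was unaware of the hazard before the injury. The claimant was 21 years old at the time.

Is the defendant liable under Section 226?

No — not liable.

(a) no assumed risk — holds.
(i) no signage posted — not met.
(ii) complaint lodged — not met.
(b): F OR F → false.
So (1) is not satisfied (T AND F).
(i) not (proximate cause) — satisfied.
(ii) public area — not satisfied.
So (a) is satisfied (T OR F).
(i) not (commercial use) — not met.
(A) not (entrant a minor) — holds.
(B) not (exclusive control) — not met.
So (ii) is not satisfied (T AND F).
(b) = F OR F = false.
(2) = T AND F = false.
(i) no remedial action — not satisfied.
(ii) condition ≥5 days old — fails.
(a): F OR F → false.
(b) during posted hours — satisfied.
So (3) is not satisfied (F AND T).
So Overall is not satisfied (F OR F OR F).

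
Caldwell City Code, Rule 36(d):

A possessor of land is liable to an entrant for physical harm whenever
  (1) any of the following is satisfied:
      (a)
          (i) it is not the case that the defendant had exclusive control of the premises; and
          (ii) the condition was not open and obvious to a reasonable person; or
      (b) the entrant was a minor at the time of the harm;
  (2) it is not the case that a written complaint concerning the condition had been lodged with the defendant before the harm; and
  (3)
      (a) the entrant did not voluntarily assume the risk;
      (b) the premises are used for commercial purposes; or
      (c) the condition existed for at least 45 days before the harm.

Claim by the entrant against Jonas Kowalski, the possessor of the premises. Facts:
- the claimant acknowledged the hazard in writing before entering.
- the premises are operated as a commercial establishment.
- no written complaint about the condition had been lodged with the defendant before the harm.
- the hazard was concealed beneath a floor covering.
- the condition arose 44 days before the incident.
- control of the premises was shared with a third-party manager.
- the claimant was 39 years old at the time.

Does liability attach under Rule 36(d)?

Yes — liable.

(i) not (exclusive control) — met.
(ii) not open/obvious — met.
(a): T AND T → true.
(b) entrant a minor — fails.
So (1) is satisfied (T OR F).
(2) not (complaint lodged) — satisfied.
(a) no assumed risk — not met.
(b) commercial use — satisfied.
(c) condition ≥45 days old — not met.
(3) = F OR T OR F = true.
So Overall is satisfied (T AND T AND T).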